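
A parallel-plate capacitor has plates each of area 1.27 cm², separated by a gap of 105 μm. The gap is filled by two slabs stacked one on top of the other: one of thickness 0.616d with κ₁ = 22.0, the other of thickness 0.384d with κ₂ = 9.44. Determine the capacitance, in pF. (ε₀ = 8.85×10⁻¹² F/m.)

A = 1.27 cm² = 1.27×10⁻⁴ m².
Stacked slabs ⇒ two capacitors in series, each with the full plate area.
C₁ = κ₁ε₀A/d₁ = 22.0 × 8.85×10⁻¹² × 1.27×10⁻⁴ / 6.47×10⁻⁵ = 3.82×10⁻¹⁰ F.
C₂ = κ₂ε₀A/d₂ = 9.44 × 8.85×10⁻¹² × 1.27×10⁻⁴ / 4.03×10⁻⁵ = 2.63×10⁻¹⁰ F.
C = (1/C₁ + 1/C₂)⁻¹ = 1.56×10⁻¹⁰ F.

C ≈ 156 pF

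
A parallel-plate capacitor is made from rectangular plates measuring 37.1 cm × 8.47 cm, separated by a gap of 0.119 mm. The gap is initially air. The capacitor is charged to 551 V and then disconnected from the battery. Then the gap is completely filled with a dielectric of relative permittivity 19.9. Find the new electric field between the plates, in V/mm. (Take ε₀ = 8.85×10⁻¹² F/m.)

E ≈ 233 V/mm

A = 37.1 × 8.47 cm² = 3.14×10⁻² m².
Initially C₁ = ε₀A/d = 8.85×10⁻¹² × 3.14×10⁻² / 1.19×10⁻⁴ = 2.34×10⁻⁹ F.
E₁ = 4.63×10⁶ V/m.
Isolated ⇒ Q is held fixed. V₂ = Q/C₂ = V₁/19.9; E = V/d, so E₂/E₁ = (V₂/V₁)(d₁/d₂) = 0.0503.
E₂ = 0.0503 × 4.63×10⁶ = 2.33×10⁵ V/m.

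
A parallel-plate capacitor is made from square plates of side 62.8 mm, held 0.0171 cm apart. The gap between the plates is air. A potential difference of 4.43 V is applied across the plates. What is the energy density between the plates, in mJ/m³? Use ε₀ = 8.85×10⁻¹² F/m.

E = V/d = 4.43 / 1.71×10⁻⁴ = 2.59×10⁴ V/m.
u = ½ε₀E² = ½ × 8.85×10⁻¹² × (2.59×10⁴)² = 2.97×10⁻³ J/m³.

u ≈ 2.97 mJ/m³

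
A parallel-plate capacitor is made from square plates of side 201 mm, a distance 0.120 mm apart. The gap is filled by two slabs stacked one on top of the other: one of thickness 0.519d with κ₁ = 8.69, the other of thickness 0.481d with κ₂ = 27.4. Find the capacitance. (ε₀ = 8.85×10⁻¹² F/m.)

A = (201 mm)² = 4.04×10⁻² m².
Stacked slabs ⇒ two capacitors in series, each with the full plate area.
C₁ = κ₁ε₀A/d₁ = 8.69 × 8.85×10⁻¹² × 4.04×10⁻² / 6.23×10⁻⁵ = 4.99×10⁻⁸ F.
C₂ = κ₂ε₀A/d₂ = 27.4 × 8.85×10⁻¹² × 4.04×10⁻² / 5.77×10⁻⁵ = 1.70×10⁻⁷ F.
C = (1/C₁ + 1/C₂)⁻¹ = 3.86×10⁻⁸ F.

38.6 nF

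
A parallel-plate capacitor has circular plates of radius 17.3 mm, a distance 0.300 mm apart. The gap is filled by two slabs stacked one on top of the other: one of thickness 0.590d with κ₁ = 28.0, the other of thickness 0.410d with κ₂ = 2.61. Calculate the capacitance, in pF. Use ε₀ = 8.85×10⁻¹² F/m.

C ≈ 156 pF

A = π(17.3 mm)² = 9.40×10⁻⁴ m².
Stacked slabs ⇒ two capacitors in series, each with the full plate area.
C₁ = κ₁ε₀A/d₁ = 28.0 × 8.85×10⁻¹² × 9.40×10⁻⁴ / 1.77×10⁻⁴ = 1.32×10⁻⁹ F.
C₂ = κ₂ε₀A/d₂ = 2.61 × 8.85×10⁻¹² × 9.40×10⁻⁴ / 1.23×10⁻⁴ = 1.77×10⁻¹⁰ F.
C = (1/C₁ + 1/C₂)⁻¹ = 1.56×10⁻¹⁰ F.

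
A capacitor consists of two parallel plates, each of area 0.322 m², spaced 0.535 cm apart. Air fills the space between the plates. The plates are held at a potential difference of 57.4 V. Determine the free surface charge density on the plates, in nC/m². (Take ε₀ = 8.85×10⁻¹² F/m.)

σ ≈ 95.0 nC/m²

C = ε₀A/d = 8.85×10⁻¹² × 0.322 / 5.35×10⁻³ = 5.33×10⁻¹⁰ F.
σ = Q/A = CV/A = 5.33×10⁻¹⁰ × 57.4 / 0.322 = 9.50×10⁻⁸ C/m².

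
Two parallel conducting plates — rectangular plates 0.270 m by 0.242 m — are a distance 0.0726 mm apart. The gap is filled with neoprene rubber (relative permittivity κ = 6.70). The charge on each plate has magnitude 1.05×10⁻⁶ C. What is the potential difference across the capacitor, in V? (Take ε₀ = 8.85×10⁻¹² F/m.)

A = 0.270 × 0.242 m² = 6.53×10⁻² m².
C = κε₀A/d = 6.70 × 8.85×10⁻¹² × 6.53×10⁻² / 7.26×10⁻⁵ = 5.34×10⁻⁸ F.
V = Q/C = 1.05×10⁻⁶ / 5.34×10⁻⁸ = 19.7 V.

19.7 V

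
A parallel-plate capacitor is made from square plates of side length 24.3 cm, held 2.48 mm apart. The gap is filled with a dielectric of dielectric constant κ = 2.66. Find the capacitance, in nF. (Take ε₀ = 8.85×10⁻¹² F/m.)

A = (24.3 cm)² = 5.90×10⁻² m².
C = κε₀A/d = 2.66 × 8.85×10⁻¹² × 5.90×10⁻² / 2.48×10⁻³ = 5.61×10⁻¹⁰ F.

0.561 nF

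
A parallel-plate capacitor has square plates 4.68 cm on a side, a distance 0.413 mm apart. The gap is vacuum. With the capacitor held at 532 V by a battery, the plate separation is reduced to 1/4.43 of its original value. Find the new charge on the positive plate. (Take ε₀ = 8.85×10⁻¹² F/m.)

111 nC

A = (4.68 cm)² = 2.19×10⁻³ m².
Initially C₁ = ε₀A/d = 8.85×10⁻¹² × 2.19×10⁻³ / 4.13×10⁻⁴ = 4.69×10⁻¹¹ F.
Q₁ = 2.50×10⁻⁸ C.
Battery connected ⇒ V is held fixed. C₂ = 4.43 C₁ and Q = CV, so Q₂/Q₁ = C₂/C₁ = 4.43.
Q₂ = 4.43 × 2.50×10⁻⁸ = 1.11×10⁻⁷ C.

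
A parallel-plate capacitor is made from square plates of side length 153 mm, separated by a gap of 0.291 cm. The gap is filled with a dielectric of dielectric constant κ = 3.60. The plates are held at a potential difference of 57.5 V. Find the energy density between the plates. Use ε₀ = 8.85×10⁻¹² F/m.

E = V/d = 57.5 / 2.91×10⁻³ = 1.98×10⁴ V/m.
u = ½κε₀E² = ½ × 3.60 × 8.85×10⁻¹² × (1.98×10⁴)² = 6.22×10⁻³ J/m³.

u ≈ 6.22 mJ/m³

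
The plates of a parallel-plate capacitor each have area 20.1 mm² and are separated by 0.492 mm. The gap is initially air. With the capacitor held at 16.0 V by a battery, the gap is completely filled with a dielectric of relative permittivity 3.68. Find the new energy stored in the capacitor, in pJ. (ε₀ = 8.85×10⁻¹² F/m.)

U ≈ 170 pJ

A = 20.1 mm² = 2.01×10⁻⁵ m².
Initially C₁ = ε₀A/d = 8.85×10⁻¹² × 2.01×10⁻⁵ / 4.92×10⁻⁴ = 3.62×10⁻¹³ F.
U₁ = 4.63×10⁻¹¹ J.
Battery connected ⇒ V is held fixed. C₂ = 3.68 C₁ and U = ½CV², so U₂/U₁ = C₂/C₁ = 3.68.
U₂ = 3.68 × 4.63×10⁻¹¹ = 1.70×10⁻¹⁰ J.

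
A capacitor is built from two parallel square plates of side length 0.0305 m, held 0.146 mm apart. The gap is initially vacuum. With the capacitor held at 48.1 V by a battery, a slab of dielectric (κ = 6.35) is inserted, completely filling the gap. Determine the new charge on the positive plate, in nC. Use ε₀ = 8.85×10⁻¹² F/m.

A = (0.0305 m)² = 9.30×10⁻⁴ m².
Initially C₁ = ε₀A/d = 8.85×10⁻¹² × 9.30×10⁻⁴ / 1.46×10⁻⁴ = 5.64×10⁻¹¹ F.
Q₁ = 2.71×10⁻⁹ C.
Battery connected ⇒ V is held fixed. C₂ = 6.35 C₁ and Q = CV, so Q₂/Q₁ = C₂/C₁ = 6.35.
Q₂ = 6.35 × 2.71×10⁻⁹ = 1.72×10⁻⁸ C.

Q ≈ 17.2 nC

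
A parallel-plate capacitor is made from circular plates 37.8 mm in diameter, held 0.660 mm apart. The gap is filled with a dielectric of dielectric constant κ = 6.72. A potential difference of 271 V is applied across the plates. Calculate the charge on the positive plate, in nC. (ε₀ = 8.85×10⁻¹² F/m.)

Q ≈ 27.4 nC

A = π(37.8/2 mm)² = 1.12×10⁻³ m².
C = κε₀A/d = 6.72 × 8.85×10⁻¹² × 1.12×10⁻³ / 6.60×10⁻⁴ = 1.01×10⁻¹⁰ F.
Q = CV = 1.01×10⁻¹⁰ × 271 = 2.74×10⁻⁸ C.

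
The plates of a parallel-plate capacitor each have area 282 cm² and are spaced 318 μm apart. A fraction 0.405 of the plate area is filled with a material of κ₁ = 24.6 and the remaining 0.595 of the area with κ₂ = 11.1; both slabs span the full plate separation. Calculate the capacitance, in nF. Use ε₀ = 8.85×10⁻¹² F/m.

13.0 nF

A = 282 cm² = 2.82×10⁻² m².
Side-by-side slabs ⇒ two capacitors in parallel, each spanning the full gap.
C₁ = κ₁ε₀A₁/d = 24.6 × 8.85×10⁻¹² × 1.14×10⁻² / 3.18×10⁻⁴ = 7.82×10⁻⁹ F.
C₂ = κ₂ε₀A₂/d = 11.1 × 8.85×10⁻¹² × 1.68×10⁻² / 3.18×10⁻⁴ = 5.18×10⁻⁹ F.
C = C₁ + C₂ = 1.30×10⁻⁸ F.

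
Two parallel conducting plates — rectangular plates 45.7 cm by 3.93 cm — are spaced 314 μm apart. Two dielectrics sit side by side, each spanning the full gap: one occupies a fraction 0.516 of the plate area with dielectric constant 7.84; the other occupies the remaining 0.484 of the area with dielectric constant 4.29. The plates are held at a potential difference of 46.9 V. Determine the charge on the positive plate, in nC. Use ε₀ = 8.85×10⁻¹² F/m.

145 nC

A = 45.7 × 3.93 cm² = 1.80×10⁻² m².
Side-by-side slabs ⇒ two capacitors in parallel, each spanning the full gap.
C₁ = κ₁ε₀A₁/d = 7.84 × 8.85×10⁻¹² × 9.27×10⁻³ / 3.14×10⁻⁴ = 2.05×10⁻⁹ F.
C₂ = κ₂ε₀A₂/d = 4.29 × 8.85×10⁻¹² × 8.69×10⁻³ / 3.14×10⁻⁴ = 1.05×10⁻⁹ F.
C = C₁ + C₂ = 3.10×10⁻⁹ F.
Q = CV = 3.10×10⁻⁹ × 46.9 = 1.45×10⁻⁷ C.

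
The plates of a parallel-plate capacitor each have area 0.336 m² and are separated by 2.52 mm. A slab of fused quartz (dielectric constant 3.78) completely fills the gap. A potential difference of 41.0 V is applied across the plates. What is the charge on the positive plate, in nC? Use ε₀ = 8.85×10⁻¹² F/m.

Q ≈ 183 nC

C = κε₀A/d = 3.78 × 8.85×10⁻¹² × 0.336 / 2.52×10⁻³ = 4.46×10⁻⁹ F.
Q = CV = 4.46×10⁻⁹ × 41.0 = 1.83×10⁻⁷ C.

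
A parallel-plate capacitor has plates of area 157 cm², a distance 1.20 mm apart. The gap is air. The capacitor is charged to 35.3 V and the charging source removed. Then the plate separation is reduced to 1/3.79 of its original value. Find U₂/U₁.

Isolated ⇒ Q is held fixed.
C₂ = 3.79 C₁ and U = Q²/(2C), so U₂/U₁ = C₁/C₂ = 0.264.

0.264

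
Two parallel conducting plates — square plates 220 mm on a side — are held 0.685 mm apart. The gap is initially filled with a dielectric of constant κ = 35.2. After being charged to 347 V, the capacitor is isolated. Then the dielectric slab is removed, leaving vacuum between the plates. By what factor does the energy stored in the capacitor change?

Isolated ⇒ Q is held fixed.
C₂ = 0.0284 C₁ and U = Q²/(2C), so U₂/U₁ = C₁/C₂ = 35.2.

35.2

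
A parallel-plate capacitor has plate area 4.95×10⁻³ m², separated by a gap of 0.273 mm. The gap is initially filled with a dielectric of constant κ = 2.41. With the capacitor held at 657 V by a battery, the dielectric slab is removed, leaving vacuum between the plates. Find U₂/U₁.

Battery connected ⇒ V is held fixed.
C₂ = 0.415 C₁ and U = ½CV², so U₂/U₁ = C₂/C₁ = 0.415.

U₂/U₁ ≈ 0.415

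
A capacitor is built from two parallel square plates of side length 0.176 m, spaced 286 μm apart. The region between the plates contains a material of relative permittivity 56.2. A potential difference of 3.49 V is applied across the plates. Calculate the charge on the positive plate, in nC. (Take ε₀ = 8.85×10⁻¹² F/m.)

A = (0.176 m)² = 3.10×10⁻² m².
C = κε₀A/d = 56.2 × 8.85×10⁻¹² × 3.10×10⁻² / 2.86×10⁻⁴ = 5.39×10⁻⁸ F.
Q = CV = 5.39×10⁻⁸ × 3.49 = 1.88×10⁻⁷ C.

Q ≈ 188 nC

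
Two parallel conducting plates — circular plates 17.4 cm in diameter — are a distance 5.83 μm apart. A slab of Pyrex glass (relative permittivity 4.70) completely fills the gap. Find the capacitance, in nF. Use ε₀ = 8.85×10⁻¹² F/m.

A = π(17.4/2 cm)² = 2.38×10⁻² m².
C = κε₀A/d = 4.70 × 8.85×10⁻¹² × 2.38×10⁻² / 5.83×10⁻⁶ = 1.70×10⁻⁷ F.

C ≈ 170 nF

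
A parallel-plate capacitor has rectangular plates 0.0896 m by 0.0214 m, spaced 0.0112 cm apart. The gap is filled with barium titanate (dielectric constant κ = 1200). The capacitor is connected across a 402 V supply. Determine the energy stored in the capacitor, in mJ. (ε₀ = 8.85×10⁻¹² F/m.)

U ≈ 14.7 mJ

A = 0.0896 × 0.0214 m² = 1.92×10⁻³ m².
C = κε₀A/d = 1200 × 8.85×10⁻¹² × 1.92×10⁻³ / 1.12×10⁻⁴ = 1.82×10⁻⁷ F.
U = ½CV² = ½ × 1.82×10⁻⁷ × (402)² = 1.47×10⁻² J.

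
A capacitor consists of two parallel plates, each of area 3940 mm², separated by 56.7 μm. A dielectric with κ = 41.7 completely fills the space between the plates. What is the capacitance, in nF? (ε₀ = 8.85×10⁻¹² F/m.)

25.6 nF

A = 3940 mm² = 3.94×10⁻³ m².
C = κε₀A/d = 41.7 × 8.85×10⁻¹² × 3.94×10⁻³ / 5.67×10⁻⁵ = 2.56×10⁻⁸ F.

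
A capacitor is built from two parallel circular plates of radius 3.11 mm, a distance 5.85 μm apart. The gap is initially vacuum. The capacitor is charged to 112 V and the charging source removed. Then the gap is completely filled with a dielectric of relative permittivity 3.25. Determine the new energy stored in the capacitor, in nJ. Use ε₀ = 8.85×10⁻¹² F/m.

A = π(3.11 mm)² = 3.04×10⁻⁵ m².
Initially C₁ = ε₀A/d = 8.85×10⁻¹² × 3.04×10⁻⁵ / 5.85×10⁻⁶ = 4.60×10⁻¹¹ F.
U₁ = 2.88×10⁻⁷ J.
Isolated ⇒ Q is held fixed. C₂ = 3.25 C₁ and U = Q²/(2C), so U₂/U₁ = C₁/C₂ = 0.308.
U₂ = 0.308 × 2.88×10⁻⁷ = 8.87×10⁻⁸ J.

88.7 nJ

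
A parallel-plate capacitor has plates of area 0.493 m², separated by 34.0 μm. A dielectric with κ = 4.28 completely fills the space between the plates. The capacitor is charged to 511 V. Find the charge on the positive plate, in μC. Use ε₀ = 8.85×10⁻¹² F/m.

C = κε₀A/d = 4.28 × 8.85×10⁻¹² × 0.493 / 3.40×10⁻⁵ = 5.49×10⁻⁷ F.
Q = CV = 5.49×10⁻⁷ × 511 = 2.81×10⁻⁴ C.

281 μC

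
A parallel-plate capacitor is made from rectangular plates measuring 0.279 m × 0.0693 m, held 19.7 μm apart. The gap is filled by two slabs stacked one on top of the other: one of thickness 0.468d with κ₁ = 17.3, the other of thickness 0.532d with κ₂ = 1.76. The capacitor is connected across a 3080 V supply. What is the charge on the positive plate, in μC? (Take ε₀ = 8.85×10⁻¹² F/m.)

A = 0.279 × 0.0693 m² = 1.93×10⁻² m².
Stacked slabs ⇒ two capacitors in series, each with the full plate area.
C₁ = κ₁ε₀A/d₁ = 17.3 × 8.85×10⁻¹² × 1.93×10⁻² / 9.22×10⁻⁶ = 3.21×10⁻⁷ F.
C₂ = κ₂ε₀A/d₂ = 1.76 × 8.85×10⁻¹² × 1.93×10⁻² / 1.05×10⁻⁵ = 2.87×10⁻⁸ F.
C = (1/C₁ + 1/C₂)⁻¹ = 2.64×10⁻⁸ F.
Q = CV = 2.64×10⁻⁸ × 3080 = 8.12×10⁻⁵ C.

81.2 μC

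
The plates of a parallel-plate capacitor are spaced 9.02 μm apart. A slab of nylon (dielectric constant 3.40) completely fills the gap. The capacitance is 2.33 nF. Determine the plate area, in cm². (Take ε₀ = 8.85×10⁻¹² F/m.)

A ≈ 6.98 cm²

A = Cd/(κε₀) = 2.33×10⁻⁹ × 9.02×10⁻⁶ / (3.40 × 8.85×10⁻¹²) = 6.98×10⁻⁴ m².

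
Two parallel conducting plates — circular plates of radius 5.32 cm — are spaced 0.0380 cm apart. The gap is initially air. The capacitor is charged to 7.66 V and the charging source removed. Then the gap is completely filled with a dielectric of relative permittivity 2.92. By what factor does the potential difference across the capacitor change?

Isolated ⇒ Q is held fixed.
C₂ = 2.92 C₁ and V = Q/C, so V₂/V₁ = C₁/C₂ = 0.342.

0.342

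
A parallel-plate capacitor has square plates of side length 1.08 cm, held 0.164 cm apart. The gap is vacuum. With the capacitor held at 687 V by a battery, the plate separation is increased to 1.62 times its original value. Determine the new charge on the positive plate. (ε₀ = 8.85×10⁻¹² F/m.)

Q ≈ 267 pC

A = (1.08 cm)² = 1.17×10⁻⁴ m².
Initially C₁ = ε₀A/d = 8.85×10⁻¹² × 1.17×10⁻⁴ / 1.64×10⁻³ = 6.29×10⁻¹³ F.
Q₁ = 4.32×10⁻¹⁰ C.
Battery connected ⇒ V is held fixed. C₂ = 0.617 C₁ and Q = CV, so Q₂/Q₁ = C₂/C₁ = 0.617.
Q₂ = 0.617 × 4.32×10⁻¹⁰ = 2.67×10⁻¹⁰ C.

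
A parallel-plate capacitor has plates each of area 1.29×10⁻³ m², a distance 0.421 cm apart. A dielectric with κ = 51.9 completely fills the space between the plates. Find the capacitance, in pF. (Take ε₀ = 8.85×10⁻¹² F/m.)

C = κε₀A/d = 51.9 × 8.85×10⁻¹² × 1.29×10⁻³ / 4.21×10⁻³ = 1.41×10⁻¹⁰ F.

C ≈ 141 pF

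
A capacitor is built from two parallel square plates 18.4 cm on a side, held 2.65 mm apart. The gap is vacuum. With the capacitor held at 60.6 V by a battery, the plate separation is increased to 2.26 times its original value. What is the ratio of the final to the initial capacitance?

C = ε₀A/d scales as 1/d, so C₂/C₁ = d₁/d₂ = 1/2.26 = 0.442.

C₂/C₁ ≈ 0.442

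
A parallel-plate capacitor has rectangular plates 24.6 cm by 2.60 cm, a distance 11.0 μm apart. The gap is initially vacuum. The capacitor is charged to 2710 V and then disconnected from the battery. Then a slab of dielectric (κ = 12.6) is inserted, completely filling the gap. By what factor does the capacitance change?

C₂/C₁ ≈ 12.6

C = κε₀A/d scales with κ, so C₂/C₁ = κ = 12.6.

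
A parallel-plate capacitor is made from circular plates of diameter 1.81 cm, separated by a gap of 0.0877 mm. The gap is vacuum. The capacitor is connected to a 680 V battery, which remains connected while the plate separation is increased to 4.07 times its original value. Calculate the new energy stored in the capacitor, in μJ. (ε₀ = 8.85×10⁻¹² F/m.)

U ≈ 1.47 μJ

A = π(1.81/2 cm)² = 2.57×10⁻⁴ m².
Initially C₁ = ε₀A/d = 8.85×10⁻¹² × 2.57×10⁻⁴ / 8.77×10⁻⁵ = 2.60×10⁻¹¹ F.
U₁ = 6.00×10⁻⁶ J.
Battery connected ⇒ V is held fixed. C₂ = 0.246 C₁ and U = ½CV², so U₂/U₁ = C₂/C₁ = 0.246.
U₂ = 0.246 × 6.00×10⁻⁶ = 1.47×10⁻⁶ J.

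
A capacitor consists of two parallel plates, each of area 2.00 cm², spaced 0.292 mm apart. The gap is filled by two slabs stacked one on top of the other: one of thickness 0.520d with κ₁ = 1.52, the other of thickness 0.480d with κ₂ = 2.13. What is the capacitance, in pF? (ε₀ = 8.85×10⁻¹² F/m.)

A = 2.00 cm² = 2.00×10⁻⁴ m².
Stacked slabs ⇒ two capacitors in series, each with the full plate area.
C₁ = κ₁ε₀A/d₁ = 1.52 × 8.85×10⁻¹² × 2.00×10⁻⁴ / 1.52×10⁻⁴ = 1.77×10⁻¹¹ F.
C₂ = κ₂ε₀A/d₂ = 2.13 × 8.85×10⁻¹² × 2.00×10⁻⁴ / 1.40×10⁻⁴ = 2.69×10⁻¹¹ F.
C = (1/C₁ + 1/C₂)⁻¹ = 1.07×10⁻¹¹ F.

10.7 pF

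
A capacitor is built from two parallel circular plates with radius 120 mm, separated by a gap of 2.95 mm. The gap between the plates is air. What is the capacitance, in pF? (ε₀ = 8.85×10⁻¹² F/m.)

A = π(120 mm)² = 4.52×10⁻² m².
C = ε₀A/d = 8.85×10⁻¹² × 4.52×10⁻² / 2.95×10⁻³ = 1.36×10⁻¹⁰ F.

C ≈ 136 pF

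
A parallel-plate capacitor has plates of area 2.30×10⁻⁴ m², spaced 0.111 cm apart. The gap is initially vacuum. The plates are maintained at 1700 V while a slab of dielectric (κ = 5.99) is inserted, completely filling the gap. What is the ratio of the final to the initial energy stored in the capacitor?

Battery connected ⇒ V is held fixed.
C₂ = 5.99 C₁ and U = ½CV², so U₂/U₁ = C₂/C₁ = 5.99.

U₂/U₁ ≈ 5.99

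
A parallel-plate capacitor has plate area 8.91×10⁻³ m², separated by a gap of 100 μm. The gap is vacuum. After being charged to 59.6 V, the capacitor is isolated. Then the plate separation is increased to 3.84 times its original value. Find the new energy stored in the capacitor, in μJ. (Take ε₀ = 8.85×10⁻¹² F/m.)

U ≈ 5.38 μJ

Initially C₁ = ε₀A/d = 8.85×10⁻¹² × 8.91×10⁻³ / 1.00×10⁻⁴ = 7.89×10⁻¹⁰ F.
U₁ = 1.40×10⁻⁶ J.
Isolated ⇒ Q is held fixed. C₂ = 0.260 C₁ and U = Q²/(2C), so U₂/U₁ = C₁/C₂ = 3.84.
U₂ = 3.84 × 1.40×10⁻⁶ = 5.38×10⁻⁶ J.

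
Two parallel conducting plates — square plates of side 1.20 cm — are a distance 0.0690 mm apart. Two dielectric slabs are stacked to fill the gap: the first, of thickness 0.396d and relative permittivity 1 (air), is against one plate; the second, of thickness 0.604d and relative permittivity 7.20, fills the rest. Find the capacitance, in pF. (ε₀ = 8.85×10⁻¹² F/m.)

A = (1.20 cm)² = 1.44×10⁻⁴ m².
Stacked slabs ⇒ two capacitors in series, each with the full plate area.
C₁ = κ₁ε₀A/d₁ = 1.00 × 8.85×10⁻¹² × 1.44×10⁻⁴ / 2.73×10⁻⁵ = 4.66×10⁻¹¹ F.
C₂ = κ₂ε₀A/d₂ = 7.20 × 8.85×10⁻¹² × 1.44×10⁻⁴ / 4.17×10⁻⁵ = 2.20×10⁻¹⁰ F.
C = (1/C₁ + 1/C₂)⁻¹ = 3.85×10⁻¹¹ F.

C ≈ 38.5 pF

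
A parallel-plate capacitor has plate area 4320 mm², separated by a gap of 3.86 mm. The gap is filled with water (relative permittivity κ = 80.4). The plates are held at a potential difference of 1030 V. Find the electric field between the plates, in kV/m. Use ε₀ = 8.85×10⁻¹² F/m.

267 kV/m

E = V/d = 1030 / 3.86×10⁻³ = 2.67×10⁵ V/m.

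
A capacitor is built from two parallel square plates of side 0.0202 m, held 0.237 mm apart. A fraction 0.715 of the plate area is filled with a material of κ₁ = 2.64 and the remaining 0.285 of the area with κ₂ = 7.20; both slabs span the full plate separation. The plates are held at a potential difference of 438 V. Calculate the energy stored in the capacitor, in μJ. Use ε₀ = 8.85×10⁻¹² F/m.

U ≈ 5.76 μJ

A = (0.0202 m)² = 4.08×10⁻⁴ m².
Side-by-side slabs ⇒ two capacitors in parallel, each spanning the full gap.
C₁ = κ₁ε₀A₁/d = 2.64 × 8.85×10⁻¹² × 2.92×10⁻⁴ / 2.37×10⁻⁴ = 2.88×10⁻¹¹ F.
C₂ = κ₂ε₀A₂/d = 7.20 × 8.85×10⁻¹² × 1.16×10⁻⁴ / 2.37×10⁻⁴ = 3.13×10⁻¹¹ F.
C = C₁ + C₂ = 6.00×10⁻¹¹ F.
U = ½CV² = ½ × 6.00×10⁻¹¹ × (438)² = 5.76×10⁻⁶ J.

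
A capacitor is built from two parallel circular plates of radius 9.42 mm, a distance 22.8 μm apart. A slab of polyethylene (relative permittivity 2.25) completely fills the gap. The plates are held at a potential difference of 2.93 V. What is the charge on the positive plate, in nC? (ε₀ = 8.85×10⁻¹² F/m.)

A = π(9.42 mm)² = 2.79×10⁻⁴ m².
C = κε₀A/d = 2.25 × 8.85×10⁻¹² × 2.79×10⁻⁴ / 2.28×10⁻⁵ = 2.43×10⁻¹⁰ F.
Q = CV = 2.43×10⁻¹⁰ × 2.93 = 7.13×10⁻¹⁰ C.

Q ≈ 0.713 nC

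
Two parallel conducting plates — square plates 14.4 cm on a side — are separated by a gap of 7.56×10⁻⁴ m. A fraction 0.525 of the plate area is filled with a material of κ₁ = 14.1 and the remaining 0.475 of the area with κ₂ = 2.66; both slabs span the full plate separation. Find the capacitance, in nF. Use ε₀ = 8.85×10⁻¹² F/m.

C ≈ 2.10 nF

A = (14.4 cm)² = 2.07×10⁻² m².
Side-by-side slabs ⇒ two capacitors in parallel, each spanning the full gap.
C₁ = κ₁ε₀A₁/d = 14.1 × 8.85×10⁻¹² × 1.09×10⁻² / 7.56×10⁻⁴ = 1.80×10⁻⁹ F.
C₂ = κ₂ε₀A₂/d = 2.66 × 8.85×10⁻¹² × 9.85×10⁻³ / 7.56×10⁻⁴ = 3.07×10⁻¹⁰ F.
C = C₁ + C₂ = 2.10×10⁻⁹ F.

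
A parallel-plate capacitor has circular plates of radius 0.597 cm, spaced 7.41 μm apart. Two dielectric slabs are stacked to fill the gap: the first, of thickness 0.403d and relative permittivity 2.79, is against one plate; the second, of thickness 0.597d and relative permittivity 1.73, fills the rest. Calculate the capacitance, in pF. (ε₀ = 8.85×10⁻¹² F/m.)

A = π(0.597 cm)² = 1.12×10⁻⁴ m².
Stacked slabs ⇒ two capacitors in series, each with the full plate area.
C₁ = κ₁ε₀A/d₁ = 2.79 × 8.85×10⁻¹² × 1.12×10⁻⁴ / 2.99×10⁻⁶ = 9.26×10⁻¹⁰ F.
C₂ = κ₂ε₀A/d₂ = 1.73 × 8.85×10⁻¹² × 1.12×10⁻⁴ / 4.42×10⁻⁶ = 3.88×10⁻¹⁰ F.
C = (1/C₁ + 1/C₂)⁻¹ = 2.73×10⁻¹⁰ F.

273 pF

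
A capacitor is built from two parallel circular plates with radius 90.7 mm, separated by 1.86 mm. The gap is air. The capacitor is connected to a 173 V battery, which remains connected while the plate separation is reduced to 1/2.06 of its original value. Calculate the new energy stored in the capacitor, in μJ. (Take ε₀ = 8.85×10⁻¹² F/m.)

A = π(90.7 mm)² = 2.58×10⁻² m².
Initially C₁ = ε₀A/d = 8.85×10⁻¹² × 2.58×10⁻² / 1.86×10⁻³ = 1.23×10⁻¹⁰ F.
U₁ = 1.84×10⁻⁶ J.
Battery connected ⇒ V is held fixed. C₂ = 2.06 C₁ and U = ½CV², so U₂/U₁ = C₂/C₁ = 2.06.
U₂ = 2.06 × 1.84×10⁻⁶ = 3.79×10⁻⁶ J.

U ≈ 3.79 μJ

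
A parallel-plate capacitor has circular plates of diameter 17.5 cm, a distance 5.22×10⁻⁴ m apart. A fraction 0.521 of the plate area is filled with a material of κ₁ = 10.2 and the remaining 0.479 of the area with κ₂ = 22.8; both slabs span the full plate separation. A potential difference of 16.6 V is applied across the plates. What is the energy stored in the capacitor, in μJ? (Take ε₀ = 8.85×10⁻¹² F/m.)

0.912 μJ

A = π(17.5/2 cm)² = 2.41×10⁻² m².
Side-by-side slabs ⇒ two capacitors in parallel, each spanning the full gap.
C₁ = κ₁ε₀A₁/d = 10.2 × 8.85×10⁻¹² × 1.25×10⁻² / 5.22×10⁻⁴ = 2.17×10⁻⁹ F.
C₂ = κ₂ε₀A₂/d = 22.8 × 8.85×10⁻¹² × 1.15×10⁻² / 5.22×10⁻⁴ = 4.45×10⁻⁹ F.
C = C₁ + C₂ = 6.62×10⁻⁹ F.
U = ½CV² = ½ × 6.62×10⁻⁹ × (16.6)² = 9.12×10⁻⁷ J.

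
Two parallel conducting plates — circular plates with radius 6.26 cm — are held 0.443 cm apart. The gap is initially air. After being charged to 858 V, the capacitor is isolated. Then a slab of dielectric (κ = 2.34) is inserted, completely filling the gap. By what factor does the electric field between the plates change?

Isolated ⇒ Q is held fixed.
V₂ = Q/C₂ = V₁/2.34; E = V/d, so E₂/E₁ = (V₂/V₁)(d₁/d₂) = 0.427.

E₂/E₁ ≈ 0.427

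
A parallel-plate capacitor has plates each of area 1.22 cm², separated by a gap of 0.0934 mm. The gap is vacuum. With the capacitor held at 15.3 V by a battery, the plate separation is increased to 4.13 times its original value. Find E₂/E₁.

Battery connected ⇒ V is held fixed.
E = V/d, so E₂/E₁ = d₁/d₂ = 0.242.

E₂/E₁ ≈ 0.242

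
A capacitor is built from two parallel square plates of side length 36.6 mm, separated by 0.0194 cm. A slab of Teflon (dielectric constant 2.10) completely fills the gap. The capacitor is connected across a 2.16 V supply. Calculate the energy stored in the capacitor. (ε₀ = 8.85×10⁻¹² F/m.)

A = (36.6 mm)² = 1.34×10⁻³ m².
C = κε₀A/d = 2.10 × 8.85×10⁻¹² × 1.34×10⁻³ / 1.94×10⁻⁴ = 1.28×10⁻¹⁰ F.
U = ½CV² = ½ × 1.28×10⁻¹⁰ × (2.16)² = 2.99×10⁻¹⁰ J.

299 pJ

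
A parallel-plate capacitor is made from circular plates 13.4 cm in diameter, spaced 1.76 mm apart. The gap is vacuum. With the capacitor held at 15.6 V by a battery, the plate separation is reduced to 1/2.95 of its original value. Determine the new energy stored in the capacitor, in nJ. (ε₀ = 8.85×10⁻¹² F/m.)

25.5 nJ

A = π(13.4/2 cm)² = 1.41×10⁻² m².
Initially C₁ = ε₀A/d = 8.85×10⁻¹² × 1.41×10⁻² / 1.76×10⁻³ = 7.09×10⁻¹¹ F.
U₁ = 8.63×10⁻⁹ J.
Battery connected ⇒ V is held fixed. C₂ = 2.95 C₁ and U = ½CV², so U₂/U₁ = C₂/C₁ = 2.95.
U₂ = 2.95 × 8.63×10⁻⁹ = 2.55×10⁻⁸ J.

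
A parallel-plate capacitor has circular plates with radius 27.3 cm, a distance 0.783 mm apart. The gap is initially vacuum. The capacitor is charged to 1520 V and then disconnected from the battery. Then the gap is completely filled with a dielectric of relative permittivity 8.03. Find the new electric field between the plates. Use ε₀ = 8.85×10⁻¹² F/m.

A = π(27.3 cm)² = 0.234 m².
Initially C₁ = ε₀A/d = 8.85×10⁻¹² × 0.234 / 7.83×10⁻⁴ = 2.65×10⁻⁹ F.
E₁ = 1.94×10⁶ V/m.
Isolated ⇒ Q is held fixed. V₂ = Q/C₂ = V₁/8.03; E = V/d, so E₂/E₁ = (V₂/V₁)(d₁/d₂) = 0.125.
E₂ = 0.125 × 1.94×10⁶ = 2.42×10⁵ V/m.

242 V/mm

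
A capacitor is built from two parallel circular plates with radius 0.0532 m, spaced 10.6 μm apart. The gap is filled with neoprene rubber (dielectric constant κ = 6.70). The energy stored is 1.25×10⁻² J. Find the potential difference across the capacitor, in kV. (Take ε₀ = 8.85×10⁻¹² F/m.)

A = π(0.0532 m)² = 8.89×10⁻³ m².
C = κε₀A/d = 6.70 × 8.85×10⁻¹² × 8.89×10⁻³ / 1.06×10⁻⁵ = 4.97×10⁻⁸ F.
V = √(2U/C) = √(2 × 1.25×10⁻² / 4.97×10⁻⁸) = 7.09×10² V.

V ≈ 0.709 kV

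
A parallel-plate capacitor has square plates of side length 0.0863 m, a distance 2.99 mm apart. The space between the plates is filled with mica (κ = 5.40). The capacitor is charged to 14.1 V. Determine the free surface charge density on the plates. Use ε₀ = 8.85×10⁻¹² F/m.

A = (0.0863 m)² = 7.45×10⁻³ m².
C = κε₀A/d = 5.40 × 8.85×10⁻¹² × 7.45×10⁻³ / 2.99×10⁻³ = 1.19×10⁻¹⁰ F.
σ = Q/A = CV/A = 1.19×10⁻¹⁰ × 14.1 / 7.45×10⁻³ = 2.25×10⁻⁷ C/m².

225 nC/m²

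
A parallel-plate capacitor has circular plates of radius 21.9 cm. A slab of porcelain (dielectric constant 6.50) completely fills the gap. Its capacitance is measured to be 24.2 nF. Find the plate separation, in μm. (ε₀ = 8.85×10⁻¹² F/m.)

A = π(21.9 cm)² = 0.151 m².
d = κε₀A/C = 6.50 × 8.85×10⁻¹² × 0.151 / 2.42×10⁻⁸ = 3.58×10⁻⁴ m.

358 μm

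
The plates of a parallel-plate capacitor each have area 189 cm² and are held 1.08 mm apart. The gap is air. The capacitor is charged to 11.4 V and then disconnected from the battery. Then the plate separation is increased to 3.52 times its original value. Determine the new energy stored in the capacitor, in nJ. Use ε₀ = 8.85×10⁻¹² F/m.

A = 189 cm² = 1.89×10⁻² m².
Initially C₁ = ε₀A/d = 8.85×10⁻¹² × 1.89×10⁻² / 1.08×10⁻³ = 1.55×10⁻¹⁰ F.
U₁ = 1.01×10⁻⁸ J.
Isolated ⇒ Q is held fixed. C₂ = 0.284 C₁ and U = Q²/(2C), so U₂/U₁ = C₁/C₂ = 3.52.
U₂ = 3.52 × 1.01×10⁻⁸ = 3.54×10⁻⁸ J.

35.4 nJ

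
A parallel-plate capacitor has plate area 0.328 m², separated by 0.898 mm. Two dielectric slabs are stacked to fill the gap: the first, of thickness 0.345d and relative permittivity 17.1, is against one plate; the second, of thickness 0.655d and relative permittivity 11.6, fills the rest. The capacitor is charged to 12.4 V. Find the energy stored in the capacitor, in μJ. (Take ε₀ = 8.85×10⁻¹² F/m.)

3.24 μJ

Stacked slabs ⇒ two capacitors in series, each with the full plate area.
C₁ = κ₁ε₀A/d₁ = 17.1 × 8.85×10⁻¹² × 0.328 / 3.10×10⁻⁴ = 1.60×10⁻⁷ F.
C₂ = κ₂ε₀A/d₂ = 11.6 × 8.85×10⁻¹² × 0.328 / 5.88×10⁻⁴ = 5.72×10⁻⁸ F.
C = (1/C₁ + 1/C₂)⁻¹ = 4.22×10⁻⁸ F.
U = ½CV² = ½ × 4.22×10⁻⁸ × (12.4)² = 3.24×10⁻⁶ J.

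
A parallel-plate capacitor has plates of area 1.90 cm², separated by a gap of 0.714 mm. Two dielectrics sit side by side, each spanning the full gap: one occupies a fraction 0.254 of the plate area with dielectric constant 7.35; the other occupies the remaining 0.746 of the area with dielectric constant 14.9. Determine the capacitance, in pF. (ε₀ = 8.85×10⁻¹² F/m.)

A = 1.90 cm² = 1.90×10⁻⁴ m².
Side-by-side slabs ⇒ two capacitors in parallel, each spanning the full gap.
C₁ = κ₁ε₀A₁/d = 7.35 × 8.85×10⁻¹² × 4.83×10⁻⁵ / 7.14×10⁻⁴ = 4.40×10⁻¹² F.
C₂ = κ₂ε₀A₂/d = 14.9 × 8.85×10⁻¹² × 1.42×10⁻⁴ / 7.14×10⁻⁴ = 2.62×10⁻¹¹ F.
C = C₁ + C₂ = 3.06×10⁻¹¹ F.

C ≈ 30.6 pF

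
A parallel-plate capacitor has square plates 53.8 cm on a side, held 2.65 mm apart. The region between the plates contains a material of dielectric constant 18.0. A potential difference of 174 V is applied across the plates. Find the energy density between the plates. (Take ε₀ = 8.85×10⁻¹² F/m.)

E = V/d = 174 / 2.65×10⁻³ = 6.57×10⁴ V/m.
u = ½κε₀E² = ½ × 18.0 × 8.85×10⁻¹² × (6.57×10⁴)² = 0.343 J/m³.

343 mJ/m³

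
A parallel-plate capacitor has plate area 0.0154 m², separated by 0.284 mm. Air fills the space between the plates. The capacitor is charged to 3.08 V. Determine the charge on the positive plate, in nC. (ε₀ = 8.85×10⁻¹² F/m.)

C = ε₀A/d = 8.85×10⁻¹² × 1.54×10⁻² / 2.84×10⁻⁴ = 4.80×10⁻¹⁰ F.
Q = CV = 4.80×10⁻¹⁰ × 3.08 = 1.48×10⁻⁹ C.

Q ≈ 1.48 nC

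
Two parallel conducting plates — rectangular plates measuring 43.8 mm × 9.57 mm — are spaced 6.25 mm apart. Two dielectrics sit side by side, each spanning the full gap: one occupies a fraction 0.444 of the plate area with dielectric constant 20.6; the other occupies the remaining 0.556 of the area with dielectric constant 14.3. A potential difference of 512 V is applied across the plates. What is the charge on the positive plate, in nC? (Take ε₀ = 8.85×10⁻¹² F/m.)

A = 43.8 × 9.57 mm² = 4.19×10⁻⁴ m².
Side-by-side slabs ⇒ two capacitors in parallel, each spanning the full gap.
C₁ = κ₁ε₀A₁/d = 20.6 × 8.85×10⁻¹² × 1.86×10⁻⁴ / 6.25×10⁻³ = 5.43×10⁻¹² F.
C₂ = κ₂ε₀A₂/d = 14.3 × 8.85×10⁻¹² × 2.33×10⁻⁴ / 6.25×10⁻³ = 4.72×10⁻¹² F.
C = C₁ + C₂ = 1.01×10⁻¹¹ F.
Q = CV = 1.01×10⁻¹¹ × 512 = 5.20×10⁻⁹ C.

Q ≈ 5.20 nC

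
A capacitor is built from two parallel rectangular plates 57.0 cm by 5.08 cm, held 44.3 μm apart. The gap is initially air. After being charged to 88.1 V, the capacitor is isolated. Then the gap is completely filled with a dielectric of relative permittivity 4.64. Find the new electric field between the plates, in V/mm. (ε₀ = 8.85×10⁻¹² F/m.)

429 V/mm

A = 57.0 × 5.08 cm² = 2.90×10⁻² m².
Initially C₁ = ε₀A/d = 8.85×10⁻¹² × 2.90×10⁻² / 4.43×10⁻⁵ = 5.78×10⁻⁹ F.
E₁ = 1.99×10⁶ V/m.
Isolated ⇒ Q is held fixed. V₂ = Q/C₂ = V₁/4.64; E = V/d, so E₂/E₁ = (V₂/V₁)(d₁/d₂) = 0.216.
E₂ = 0.216 × 1.99×10⁶ = 4.29×10⁵ V/m.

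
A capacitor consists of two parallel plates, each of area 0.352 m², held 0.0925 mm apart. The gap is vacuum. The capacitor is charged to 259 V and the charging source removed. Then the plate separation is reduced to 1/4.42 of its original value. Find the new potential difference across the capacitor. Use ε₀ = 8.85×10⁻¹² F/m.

Initially C₁ = ε₀A/d = 8.85×10⁻¹² × 0.352 / 9.25×10⁻⁵ = 3.37×10⁻⁸ F.
V₁ = 2.59×10² V.
Isolated ⇒ Q is held fixed. C₂ = 4.42 C₁ and V = Q/C, so V₂/V₁ = C₁/C₂ = 0.226.
V₂ = 0.226 × 2.59×10² = 58.6 V.

58.6 V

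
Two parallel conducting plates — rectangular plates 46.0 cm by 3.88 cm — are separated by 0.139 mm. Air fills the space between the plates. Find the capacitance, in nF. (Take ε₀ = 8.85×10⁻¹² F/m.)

C ≈ 1.14 nF

A = 46.0 × 3.88 cm² = 1.78×10⁻² m².
C = ε₀A/d = 8.85×10⁻¹² × 1.78×10⁻² / 1.39×10⁻⁴ = 1.14×10⁻⁹ F.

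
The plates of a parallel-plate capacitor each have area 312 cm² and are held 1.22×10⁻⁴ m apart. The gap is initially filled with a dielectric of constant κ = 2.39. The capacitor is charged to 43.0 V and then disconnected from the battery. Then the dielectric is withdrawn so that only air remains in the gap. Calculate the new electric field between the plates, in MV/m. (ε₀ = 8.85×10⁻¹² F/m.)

A = 312 cm² = 3.12×10⁻² m².
Initially C₁ = κε₀A/d = 2.39 × 8.85×10⁻¹² × 3.12×10⁻² / 1.22×10⁻⁴ = 5.41×10⁻⁹ F.
E₁ = 3.52×10⁵ V/m.
Isolated ⇒ Q is held fixed. V₂ = Q/C₂ = V₁/0.418; E = V/d, so E₂/E₁ = (V₂/V₁)(d₁/d₂) = 2.39.
E₂ = 2.39 × 3.52×10⁵ = 8.42×10⁵ V/m.

0.842 MV/m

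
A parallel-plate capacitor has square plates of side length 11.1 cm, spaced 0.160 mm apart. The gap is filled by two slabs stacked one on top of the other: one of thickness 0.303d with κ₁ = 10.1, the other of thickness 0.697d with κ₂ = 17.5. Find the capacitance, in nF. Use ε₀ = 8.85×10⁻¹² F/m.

A = (11.1 cm)² = 1.23×10⁻² m².
Stacked slabs ⇒ two capacitors in series, each with the full plate area.
C₁ = κ₁ε₀A/d₁ = 10.1 × 8.85×10⁻¹² × 1.23×10⁻² / 4.85×10⁻⁵ = 2.27×10⁻⁸ F.
C₂ = κ₂ε₀A/d₂ = 17.5 × 8.85×10⁻¹² × 1.23×10⁻² / 1.12×10⁻⁴ = 1.71×10⁻⁸ F.
C = (1/C₁ + 1/C₂)⁻¹ = 9.76×10⁻⁹ F.

C ≈ 9.76 nF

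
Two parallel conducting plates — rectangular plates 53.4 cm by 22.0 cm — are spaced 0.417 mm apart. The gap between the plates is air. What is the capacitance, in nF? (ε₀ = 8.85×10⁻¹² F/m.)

2.49 nF

A = 53.4 × 22.0 cm² = 0.117 m².
C = ε₀A/d = 8.85×10⁻¹² × 0.117 / 4.17×10⁻⁴ = 2.49×10⁻⁹ F.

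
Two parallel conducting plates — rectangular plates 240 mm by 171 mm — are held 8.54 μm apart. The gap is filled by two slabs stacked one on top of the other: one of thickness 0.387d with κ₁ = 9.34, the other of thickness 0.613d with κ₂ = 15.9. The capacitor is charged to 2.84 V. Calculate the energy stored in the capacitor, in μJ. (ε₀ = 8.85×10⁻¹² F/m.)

2.14 μJ

A = 240 × 171 mm² = 4.10×10⁻² m².
Stacked slabs ⇒ two capacitors in series, each with the full plate area.
C₁ = κ₁ε₀A/d₁ = 9.34 × 8.85×10⁻¹² × 4.10×10⁻² / 3.30×10⁻⁶ = 1.03×10⁻⁶ F.
C₂ = κ₂ε₀A/d₂ = 15.9 × 8.85×10⁻¹² × 4.10×10⁻² / 5.24×10⁻⁶ = 1.10×10⁻⁶ F.
C = (1/C₁ + 1/C₂)⁻¹ = 5.32×10⁻⁷ F.
U = ½CV² = ½ × 5.32×10⁻⁷ × (2.84)² = 2.14×10⁻⁶ J.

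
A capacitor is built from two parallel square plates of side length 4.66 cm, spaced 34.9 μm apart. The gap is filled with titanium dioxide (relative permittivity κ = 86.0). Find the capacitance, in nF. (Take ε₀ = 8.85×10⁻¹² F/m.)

47.4 nF

A = (4.66 cm)² = 2.17×10⁻³ m².
C = κε₀A/d = 86.0 × 8.85×10⁻¹² × 2.17×10⁻³ / 3.49×10⁻⁵ = 4.74×10⁻⁸ F.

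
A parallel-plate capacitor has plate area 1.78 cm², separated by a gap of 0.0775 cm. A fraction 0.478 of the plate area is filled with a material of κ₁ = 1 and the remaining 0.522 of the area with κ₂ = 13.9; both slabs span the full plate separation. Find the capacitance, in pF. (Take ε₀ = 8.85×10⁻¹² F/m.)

A = 1.78 cm² = 1.78×10⁻⁴ m².
Side-by-side slabs ⇒ two capacitors in parallel, each spanning the full gap.
C₁ = κ₁ε₀A₁/d = 1.00 × 8.85×10⁻¹² × 8.51×10⁻⁵ / 7.75×10⁻⁴ = 9.72×10⁻¹³ F.
C₂ = κ₂ε₀A₂/d = 13.9 × 8.85×10⁻¹² × 9.29×10⁻⁵ / 7.75×10⁻⁴ = 1.47×10⁻¹¹ F.
C = C₁ + C₂ = 1.57×10⁻¹¹ F.

C ≈ 15.7 pF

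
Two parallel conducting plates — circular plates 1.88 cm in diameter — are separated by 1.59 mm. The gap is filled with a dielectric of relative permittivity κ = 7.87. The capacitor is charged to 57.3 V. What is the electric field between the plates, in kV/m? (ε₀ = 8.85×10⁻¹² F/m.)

E = V/d = 57.3 / 1.59×10⁻³ = 3.60×10⁴ V/m.

E ≈ 36.0 kV/m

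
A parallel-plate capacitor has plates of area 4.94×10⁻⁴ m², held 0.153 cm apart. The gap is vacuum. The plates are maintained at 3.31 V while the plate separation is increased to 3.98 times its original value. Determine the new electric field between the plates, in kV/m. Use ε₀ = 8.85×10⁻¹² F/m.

0.544 kV/m

Initially C₁ = ε₀A/d = 8.85×10⁻¹² × 4.94×10⁻⁴ / 1.53×10⁻³ = 2.86×10⁻¹² F.
E₁ = 2.16×10³ V/m.
Battery connected ⇒ V is held fixed. E = V/d, so E₂/E₁ = d₁/d₂ = 0.251.
E₂ = 0.251 × 2.16×10³ = 5.44×10² V/m.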